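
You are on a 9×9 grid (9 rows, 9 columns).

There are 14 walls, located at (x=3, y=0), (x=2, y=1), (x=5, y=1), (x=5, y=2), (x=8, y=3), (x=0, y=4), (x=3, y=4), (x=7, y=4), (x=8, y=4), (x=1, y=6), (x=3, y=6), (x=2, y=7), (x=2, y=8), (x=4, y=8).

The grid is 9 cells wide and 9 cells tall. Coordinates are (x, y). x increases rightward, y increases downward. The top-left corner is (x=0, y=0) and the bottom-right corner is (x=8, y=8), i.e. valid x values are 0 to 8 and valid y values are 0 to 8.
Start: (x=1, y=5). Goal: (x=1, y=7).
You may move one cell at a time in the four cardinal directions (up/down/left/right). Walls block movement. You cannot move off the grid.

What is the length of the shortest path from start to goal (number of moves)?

Answer: Shortest path length: 4

Derivation:
BFS from (x=1, y=5) until reaching (x=1, y=7):
  Distance 0: (x=1, y=5)
  Distance 1: (x=1, y=4), (x=0, y=5), (x=2, y=5)
  Distance 2: (x=1, y=3), (x=2, y=4), (x=3, y=5), (x=0, y=6), (x=2, y=6)
  Distance 3: (x=1, y=2), (x=0, y=3), (x=2, y=3), (x=4, y=5), (x=0, y=7)
  Distance 4: (x=1, y=1), (x=0, y=2), (x=2, y=2), (x=3, y=3), (x=4, y=4), (x=5, y=5), (x=4, y=6), (x=1, y=7), (x=0, y=8)  <- goal reached here
One shortest path (4 moves): (x=1, y=5) -> (x=0, y=5) -> (x=0, y=6) -> (x=0, y=7) -> (x=1, y=7)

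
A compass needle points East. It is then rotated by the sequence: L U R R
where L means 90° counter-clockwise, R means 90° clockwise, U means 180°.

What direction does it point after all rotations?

Start: East
  L (left (90° counter-clockwise)) -> North
  U (U-turn (180°)) -> South
  R (right (90° clockwise)) -> West
  R (right (90° clockwise)) -> North
Final: North

Answer: Final heading: North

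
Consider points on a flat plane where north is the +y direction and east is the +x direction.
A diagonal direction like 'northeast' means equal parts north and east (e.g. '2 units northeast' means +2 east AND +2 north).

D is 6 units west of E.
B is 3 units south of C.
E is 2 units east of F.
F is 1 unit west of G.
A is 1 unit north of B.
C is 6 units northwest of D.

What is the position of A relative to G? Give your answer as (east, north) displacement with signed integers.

Place G at the origin (east=0, north=0).
  F is 1 unit west of G: delta (east=-1, north=+0); F at (east=-1, north=0).
  E is 2 units east of F: delta (east=+2, north=+0); E at (east=1, north=0).
  D is 6 units west of E: delta (east=-6, north=+0); D at (east=-5, north=0).
  C is 6 units northwest of D: delta (east=-6, north=+6); C at (east=-11, north=6).
  B is 3 units south of C: delta (east=+0, north=-3); B at (east=-11, north=3).
  A is 1 unit north of B: delta (east=+0, north=+1); A at (east=-11, north=4).
Therefore A relative to G: (east=-11, north=4).

Answer: A is at (east=-11, north=4) relative to G.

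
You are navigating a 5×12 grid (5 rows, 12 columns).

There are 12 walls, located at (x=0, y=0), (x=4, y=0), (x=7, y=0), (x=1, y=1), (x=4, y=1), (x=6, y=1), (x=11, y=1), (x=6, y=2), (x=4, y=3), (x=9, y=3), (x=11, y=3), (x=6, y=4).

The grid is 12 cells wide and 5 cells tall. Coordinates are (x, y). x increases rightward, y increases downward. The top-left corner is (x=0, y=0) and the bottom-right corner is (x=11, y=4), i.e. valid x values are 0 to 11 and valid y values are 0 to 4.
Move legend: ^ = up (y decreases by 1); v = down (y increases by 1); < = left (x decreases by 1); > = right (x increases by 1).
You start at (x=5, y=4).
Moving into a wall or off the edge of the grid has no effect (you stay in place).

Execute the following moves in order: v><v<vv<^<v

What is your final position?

Answer: Final position: (x=1, y=4)

Derivation:
Start: (x=5, y=4)
  v (down): blocked, stay at (x=5, y=4)
  > (right): blocked, stay at (x=5, y=4)
  < (left): (x=5, y=4) -> (x=4, y=4)
  v (down): blocked, stay at (x=4, y=4)
  < (left): (x=4, y=4) -> (x=3, y=4)
  v (down): blocked, stay at (x=3, y=4)
  v (down): blocked, stay at (x=3, y=4)
  < (left): (x=3, y=4) -> (x=2, y=4)
  ^ (up): (x=2, y=4) -> (x=2, y=3)
  < (left): (x=2, y=3) -> (x=1, y=3)
  v (down): (x=1, y=3) -> (x=1, y=4)
Final: (x=1, y=4)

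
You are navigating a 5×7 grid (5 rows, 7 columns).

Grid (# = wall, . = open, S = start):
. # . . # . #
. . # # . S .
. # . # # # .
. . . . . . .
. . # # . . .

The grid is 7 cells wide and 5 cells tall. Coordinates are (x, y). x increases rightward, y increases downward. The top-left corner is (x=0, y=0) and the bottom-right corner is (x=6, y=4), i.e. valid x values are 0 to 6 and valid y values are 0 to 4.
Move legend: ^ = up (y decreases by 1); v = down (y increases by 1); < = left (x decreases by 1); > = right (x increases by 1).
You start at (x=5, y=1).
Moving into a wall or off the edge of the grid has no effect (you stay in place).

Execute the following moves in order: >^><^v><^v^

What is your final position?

Start: (x=5, y=1)
  > (right): (x=5, y=1) -> (x=6, y=1)
  ^ (up): blocked, stay at (x=6, y=1)
  > (right): blocked, stay at (x=6, y=1)
  < (left): (x=6, y=1) -> (x=5, y=1)
  ^ (up): (x=5, y=1) -> (x=5, y=0)
  v (down): (x=5, y=0) -> (x=5, y=1)
  > (right): (x=5, y=1) -> (x=6, y=1)
  < (left): (x=6, y=1) -> (x=5, y=1)
  ^ (up): (x=5, y=1) -> (x=5, y=0)
  v (down): (x=5, y=0) -> (x=5, y=1)
  ^ (up): (x=5, y=1) -> (x=5, y=0)
Final: (x=5, y=0)

Answer: Final position: (x=5, y=0)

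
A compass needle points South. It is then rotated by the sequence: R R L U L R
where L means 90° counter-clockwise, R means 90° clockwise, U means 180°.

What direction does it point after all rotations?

Answer: Final heading: East

Derivation:
Start: South
  R (right (90° clockwise)) -> West
  R (right (90° clockwise)) -> North
  L (left (90° counter-clockwise)) -> West
  U (U-turn (180°)) -> East
  L (left (90° counter-clockwise)) -> North
  R (right (90° clockwise)) -> East
Final: East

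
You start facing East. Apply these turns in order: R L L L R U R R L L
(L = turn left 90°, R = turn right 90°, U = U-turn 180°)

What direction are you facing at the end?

Answer: Final heading: South

Derivation:
Start: East
  R (right (90° clockwise)) -> South
  L (left (90° counter-clockwise)) -> East
  L (left (90° counter-clockwise)) -> North
  L (left (90° counter-clockwise)) -> West
  R (right (90° clockwise)) -> North
  U (U-turn (180°)) -> South
  R (right (90° clockwise)) -> West
  R (right (90° clockwise)) -> North
  L (left (90° counter-clockwise)) -> West
  L (left (90° counter-clockwise)) -> South
Final: South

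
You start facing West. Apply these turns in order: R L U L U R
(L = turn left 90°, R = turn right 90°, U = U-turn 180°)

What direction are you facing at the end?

Answer: Final heading: West

Derivation:
Start: West
  R (right (90° clockwise)) -> North
  L (left (90° counter-clockwise)) -> West
  U (U-turn (180°)) -> East
  L (left (90° counter-clockwise)) -> North
  U (U-turn (180°)) -> South
  R (right (90° clockwise)) -> West
Final: West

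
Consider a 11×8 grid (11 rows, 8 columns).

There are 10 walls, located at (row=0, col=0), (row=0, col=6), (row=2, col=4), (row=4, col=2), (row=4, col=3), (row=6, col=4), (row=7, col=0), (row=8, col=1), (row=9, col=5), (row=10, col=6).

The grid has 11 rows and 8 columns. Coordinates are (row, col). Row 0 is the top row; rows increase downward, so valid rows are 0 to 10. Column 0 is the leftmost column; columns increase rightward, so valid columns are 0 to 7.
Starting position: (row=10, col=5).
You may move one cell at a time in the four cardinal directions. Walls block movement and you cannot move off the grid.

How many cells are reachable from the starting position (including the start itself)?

BFS flood-fill from (row=10, col=5):
  Distance 0: (row=10, col=5)
  Distance 1: (row=10, col=4)
  Distance 2: (row=9, col=4), (row=10, col=3)
  Distance 3: (row=8, col=4), (row=9, col=3), (row=10, col=2)
  Distance 4: (row=7, col=4), (row=8, col=3), (row=8, col=5), (row=9, col=2), (row=10, col=1)
  Distance 5: (row=7, col=3), (row=7, col=5), (row=8, col=2), (row=8, col=6), (row=9, col=1), (row=10, col=0)
  Distance 6: (row=6, col=3), (row=6, col=5), (row=7, col=2), (row=7, col=6), (row=8, col=7), (row=9, col=0), (row=9, col=6)
  Distance 7: (row=5, col=3), (row=5, col=5), (row=6, col=2), (row=6, col=6), (row=7, col=1), (row=7, col=7), (row=8, col=0), (row=9, col=7)
  Distance 8: (row=4, col=5), (row=5, col=2), (row=5, col=4), (row=5, col=6), (row=6, col=1), (row=6, col=7), (row=10, col=7)
  Distance 9: (row=3, col=5), (row=4, col=4), (row=4, col=6), (row=5, col=1), (row=5, col=7), (row=6, col=0)
  Distance 10: (row=2, col=5), (row=3, col=4), (row=3, col=6), (row=4, col=1), (row=4, col=7), (row=5, col=0)
  Distance 11: (row=1, col=5), (row=2, col=6), (row=3, col=1), (row=3, col=3), (row=3, col=7), (row=4, col=0)
  Distance 12: (row=0, col=5), (row=1, col=4), (row=1, col=6), (row=2, col=1), (row=2, col=3), (row=2, col=7), (row=3, col=0), (row=3, col=2)
  Distance 13: (row=0, col=4), (row=1, col=1), (row=1, col=3), (row=1, col=7), (row=2, col=0), (row=2, col=2)
  Distance 14: (row=0, col=1), (row=0, col=3), (row=0, col=7), (row=1, col=0), (row=1, col=2)
  Distance 15: (row=0, col=2)
Total reachable: 78 (grid has 78 open cells total)

Answer: Reachable cells: 78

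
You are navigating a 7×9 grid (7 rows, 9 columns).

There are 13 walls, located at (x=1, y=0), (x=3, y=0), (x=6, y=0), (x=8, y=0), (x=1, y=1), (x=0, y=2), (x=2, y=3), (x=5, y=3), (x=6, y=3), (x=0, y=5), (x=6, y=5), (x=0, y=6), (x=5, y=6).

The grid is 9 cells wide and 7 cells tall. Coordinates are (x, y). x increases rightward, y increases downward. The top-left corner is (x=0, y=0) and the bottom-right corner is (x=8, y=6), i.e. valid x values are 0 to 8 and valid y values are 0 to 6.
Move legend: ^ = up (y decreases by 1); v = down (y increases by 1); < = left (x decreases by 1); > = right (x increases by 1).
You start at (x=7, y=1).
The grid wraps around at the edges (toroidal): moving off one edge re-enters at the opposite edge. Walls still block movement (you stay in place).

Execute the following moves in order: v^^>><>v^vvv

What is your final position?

Answer: Final position: (x=7, y=3)

Derivation:
Start: (x=7, y=1)
  v (down): (x=7, y=1) -> (x=7, y=2)
  ^ (up): (x=7, y=2) -> (x=7, y=1)
  ^ (up): (x=7, y=1) -> (x=7, y=0)
  > (right): blocked, stay at (x=7, y=0)
  > (right): blocked, stay at (x=7, y=0)
  < (left): blocked, stay at (x=7, y=0)
  > (right): blocked, stay at (x=7, y=0)
  v (down): (x=7, y=0) -> (x=7, y=1)
  ^ (up): (x=7, y=1) -> (x=7, y=0)
  v (down): (x=7, y=0) -> (x=7, y=1)
  v (down): (x=7, y=1) -> (x=7, y=2)
  v (down): (x=7, y=2) -> (x=7, y=3)
Final: (x=7, y=3)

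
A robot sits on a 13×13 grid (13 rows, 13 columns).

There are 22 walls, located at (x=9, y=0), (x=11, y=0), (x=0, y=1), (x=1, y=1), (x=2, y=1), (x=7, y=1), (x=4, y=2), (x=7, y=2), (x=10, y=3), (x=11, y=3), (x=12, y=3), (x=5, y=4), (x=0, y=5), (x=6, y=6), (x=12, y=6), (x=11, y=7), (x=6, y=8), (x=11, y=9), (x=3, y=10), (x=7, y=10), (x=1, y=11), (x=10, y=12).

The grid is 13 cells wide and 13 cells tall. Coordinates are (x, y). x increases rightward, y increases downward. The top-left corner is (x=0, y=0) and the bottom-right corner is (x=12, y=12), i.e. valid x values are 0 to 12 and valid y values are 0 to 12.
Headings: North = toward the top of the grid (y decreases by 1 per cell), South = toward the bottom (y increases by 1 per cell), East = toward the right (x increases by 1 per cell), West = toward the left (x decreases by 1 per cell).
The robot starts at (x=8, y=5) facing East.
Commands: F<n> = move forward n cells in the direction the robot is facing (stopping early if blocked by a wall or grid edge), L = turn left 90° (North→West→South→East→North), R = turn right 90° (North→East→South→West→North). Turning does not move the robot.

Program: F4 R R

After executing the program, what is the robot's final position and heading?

Start: (x=8, y=5), facing East
  F4: move forward 4, now at (x=12, y=5)
  R: turn right, now facing South
  R: turn right, now facing West
Final: (x=12, y=5), facing West

Answer: Final position: (x=12, y=5), facing West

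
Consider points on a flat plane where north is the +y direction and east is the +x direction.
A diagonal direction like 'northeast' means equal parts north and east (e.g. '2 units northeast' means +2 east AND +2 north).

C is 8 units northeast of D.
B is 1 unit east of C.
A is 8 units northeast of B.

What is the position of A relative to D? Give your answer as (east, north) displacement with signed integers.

Answer: A is at (east=17, north=16) relative to D.

Derivation:
Place D at the origin (east=0, north=0).
  C is 8 units northeast of D: delta (east=+8, north=+8); C at (east=8, north=8).
  B is 1 unit east of C: delta (east=+1, north=+0); B at (east=9, north=8).
  A is 8 units northeast of B: delta (east=+8, north=+8); A at (east=17, north=16).
Therefore A relative to D: (east=17, north=16).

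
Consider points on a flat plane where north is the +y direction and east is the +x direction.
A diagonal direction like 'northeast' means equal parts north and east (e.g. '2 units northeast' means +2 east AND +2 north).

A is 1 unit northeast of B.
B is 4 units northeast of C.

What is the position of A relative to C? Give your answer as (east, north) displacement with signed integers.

Answer: A is at (east=5, north=5) relative to C.

Derivation:
Place C at the origin (east=0, north=0).
  B is 4 units northeast of C: delta (east=+4, north=+4); B at (east=4, north=4).
  A is 1 unit northeast of B: delta (east=+1, north=+1); A at (east=5, north=5).
Therefore A relative to C: (east=5, north=5).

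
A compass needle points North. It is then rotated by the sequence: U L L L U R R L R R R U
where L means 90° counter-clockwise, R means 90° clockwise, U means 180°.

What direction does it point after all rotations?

Start: North
  U (U-turn (180°)) -> South
  L (left (90° counter-clockwise)) -> East
  L (left (90° counter-clockwise)) -> North
  L (left (90° counter-clockwise)) -> West
  U (U-turn (180°)) -> East
  R (right (90° clockwise)) -> South
  R (right (90° clockwise)) -> West
  L (left (90° counter-clockwise)) -> South
  R (right (90° clockwise)) -> West
  R (right (90° clockwise)) -> North
  R (right (90° clockwise)) -> East
  U (U-turn (180°)) -> West
Final: West

Answer: Final heading: West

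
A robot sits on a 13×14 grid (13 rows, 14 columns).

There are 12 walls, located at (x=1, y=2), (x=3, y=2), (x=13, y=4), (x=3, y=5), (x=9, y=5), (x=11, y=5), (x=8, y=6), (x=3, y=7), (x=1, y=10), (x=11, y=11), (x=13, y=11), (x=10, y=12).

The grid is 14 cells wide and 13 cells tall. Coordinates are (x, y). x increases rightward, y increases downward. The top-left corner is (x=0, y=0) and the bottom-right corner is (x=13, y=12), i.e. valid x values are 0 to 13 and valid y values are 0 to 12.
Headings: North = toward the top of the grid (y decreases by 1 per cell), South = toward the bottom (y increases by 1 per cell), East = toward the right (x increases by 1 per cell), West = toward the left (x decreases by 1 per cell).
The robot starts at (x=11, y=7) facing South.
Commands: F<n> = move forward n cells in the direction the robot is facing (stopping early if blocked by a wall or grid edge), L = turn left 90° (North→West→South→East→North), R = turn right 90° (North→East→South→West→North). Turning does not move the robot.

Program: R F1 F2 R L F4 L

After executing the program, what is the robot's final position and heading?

Start: (x=11, y=7), facing South
  R: turn right, now facing West
  F1: move forward 1, now at (x=10, y=7)
  F2: move forward 2, now at (x=8, y=7)
  R: turn right, now facing North
  L: turn left, now facing West
  F4: move forward 4, now at (x=4, y=7)
  L: turn left, now facing South
Final: (x=4, y=7), facing South

Answer: Final position: (x=4, y=7), facing South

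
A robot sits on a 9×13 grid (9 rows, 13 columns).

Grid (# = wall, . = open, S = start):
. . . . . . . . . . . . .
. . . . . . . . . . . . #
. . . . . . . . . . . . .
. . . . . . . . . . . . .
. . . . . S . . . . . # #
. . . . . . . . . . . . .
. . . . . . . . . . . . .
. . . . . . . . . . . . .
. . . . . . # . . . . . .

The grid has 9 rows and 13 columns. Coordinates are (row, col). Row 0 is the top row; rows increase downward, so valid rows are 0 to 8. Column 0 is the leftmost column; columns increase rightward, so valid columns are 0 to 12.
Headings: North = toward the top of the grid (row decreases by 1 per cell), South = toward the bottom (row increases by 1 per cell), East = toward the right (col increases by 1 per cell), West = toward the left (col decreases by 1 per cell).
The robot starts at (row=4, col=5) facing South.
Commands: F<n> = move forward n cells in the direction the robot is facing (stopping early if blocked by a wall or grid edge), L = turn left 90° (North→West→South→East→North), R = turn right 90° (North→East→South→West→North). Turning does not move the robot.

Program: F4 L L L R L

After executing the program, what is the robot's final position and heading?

Start: (row=4, col=5), facing South
  F4: move forward 4, now at (row=8, col=5)
  L: turn left, now facing East
  L: turn left, now facing North
  L: turn left, now facing West
  R: turn right, now facing North
  L: turn left, now facing West
Final: (row=8, col=5), facing West

Answer: Final position: (row=8, col=5), facing West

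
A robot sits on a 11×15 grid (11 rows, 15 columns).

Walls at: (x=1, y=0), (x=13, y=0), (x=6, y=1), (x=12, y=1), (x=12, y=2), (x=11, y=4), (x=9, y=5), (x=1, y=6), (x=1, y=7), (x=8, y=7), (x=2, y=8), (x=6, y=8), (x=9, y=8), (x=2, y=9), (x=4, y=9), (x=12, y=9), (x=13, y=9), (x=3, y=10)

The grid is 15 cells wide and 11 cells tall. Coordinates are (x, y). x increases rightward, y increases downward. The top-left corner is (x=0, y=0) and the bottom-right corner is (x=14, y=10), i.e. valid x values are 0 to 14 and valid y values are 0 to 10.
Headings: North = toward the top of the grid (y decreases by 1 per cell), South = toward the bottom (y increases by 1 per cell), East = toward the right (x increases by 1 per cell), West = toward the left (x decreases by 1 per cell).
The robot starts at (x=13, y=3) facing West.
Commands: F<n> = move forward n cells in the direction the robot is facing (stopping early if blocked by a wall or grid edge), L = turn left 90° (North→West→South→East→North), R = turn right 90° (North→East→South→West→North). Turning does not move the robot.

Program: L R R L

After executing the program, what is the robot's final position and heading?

Answer: Final position: (x=13, y=3), facing West

Derivation:
Start: (x=13, y=3), facing West
  L: turn left, now facing South
  R: turn right, now facing West
  R: turn right, now facing North
  L: turn left, now facing West
Final: (x=13, y=3), facing West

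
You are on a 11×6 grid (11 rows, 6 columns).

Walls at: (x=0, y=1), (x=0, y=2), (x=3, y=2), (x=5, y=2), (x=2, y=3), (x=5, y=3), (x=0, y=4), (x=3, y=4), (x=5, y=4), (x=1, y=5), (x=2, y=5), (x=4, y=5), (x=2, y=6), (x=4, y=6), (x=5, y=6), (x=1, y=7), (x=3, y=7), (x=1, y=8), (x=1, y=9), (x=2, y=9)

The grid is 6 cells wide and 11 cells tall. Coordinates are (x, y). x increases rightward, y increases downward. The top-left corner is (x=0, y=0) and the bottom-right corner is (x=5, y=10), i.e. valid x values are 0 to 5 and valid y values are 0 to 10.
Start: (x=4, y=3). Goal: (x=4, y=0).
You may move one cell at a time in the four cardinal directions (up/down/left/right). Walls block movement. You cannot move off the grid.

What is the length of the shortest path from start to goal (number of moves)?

BFS from (x=4, y=3) until reaching (x=4, y=0):
  Distance 0: (x=4, y=3)
  Distance 1: (x=4, y=2), (x=3, y=3), (x=4, y=4)
  Distance 2: (x=4, y=1)
  Distance 3: (x=4, y=0), (x=3, y=1), (x=5, y=1)  <- goal reached here
One shortest path (3 moves): (x=4, y=3) -> (x=4, y=2) -> (x=4, y=1) -> (x=4, y=0)

Answer: Shortest path length: 3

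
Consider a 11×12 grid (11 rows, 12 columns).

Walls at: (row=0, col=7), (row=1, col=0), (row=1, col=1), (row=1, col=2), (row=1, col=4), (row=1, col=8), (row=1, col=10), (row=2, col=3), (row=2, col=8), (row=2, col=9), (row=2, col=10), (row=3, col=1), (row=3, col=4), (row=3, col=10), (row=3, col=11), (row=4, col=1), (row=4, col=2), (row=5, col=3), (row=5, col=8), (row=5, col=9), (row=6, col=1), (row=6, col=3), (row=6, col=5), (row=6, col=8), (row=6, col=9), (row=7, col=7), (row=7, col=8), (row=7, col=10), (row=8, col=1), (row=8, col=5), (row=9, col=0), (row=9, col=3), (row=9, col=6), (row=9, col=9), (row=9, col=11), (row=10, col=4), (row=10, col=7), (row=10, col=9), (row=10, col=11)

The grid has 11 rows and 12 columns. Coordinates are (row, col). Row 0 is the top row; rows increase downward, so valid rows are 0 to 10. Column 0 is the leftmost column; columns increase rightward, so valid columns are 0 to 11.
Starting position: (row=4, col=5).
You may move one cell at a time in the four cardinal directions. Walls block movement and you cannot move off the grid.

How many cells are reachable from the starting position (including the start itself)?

Answer: Reachable cells: 86

Derivation:
BFS flood-fill from (row=4, col=5):
  Distance 0: (row=4, col=5)
  Distance 1: (row=3, col=5), (row=4, col=4), (row=4, col=6), (row=5, col=5)
  Distance 2: (row=2, col=5), (row=3, col=6), (row=4, col=3), (row=4, col=7), (row=5, col=4), (row=5, col=6)
  Distance 3: (row=1, col=5), (row=2, col=4), (row=2, col=6), (row=3, col=3), (row=3, col=7), (row=4, col=8), (row=5, col=7), (row=6, col=4), (row=6, col=6)
  Distance 4: (row=0, col=5), (row=1, col=6), (row=2, col=7), (row=3, col=2), (row=3, col=8), (row=4, col=9), (row=6, col=7), (row=7, col=4), (row=7, col=6)
  Distance 5: (row=0, col=4), (row=0, col=6), (row=1, col=7), (row=2, col=2), (row=3, col=9), (row=4, col=10), (row=7, col=3), (row=7, col=5), (row=8, col=4), (row=8, col=6)
  Distance 6: (row=0, col=3), (row=2, col=1), (row=4, col=11), (row=5, col=10), (row=7, col=2), (row=8, col=3), (row=8, col=7), (row=9, col=4)
  Distance 7: (row=0, col=2), (row=1, col=3), (row=2, col=0), (row=5, col=11), (row=6, col=2), (row=6, col=10), (row=7, col=1), (row=8, col=2), (row=8, col=8), (row=9, col=5), (row=9, col=7)
  Distance 8: (row=0, col=1), (row=3, col=0), (row=5, col=2), (row=6, col=11), (row=7, col=0), (row=8, col=9), (row=9, col=2), (row=9, col=8), (row=10, col=5)
  Distance 9: (row=0, col=0), (row=4, col=0), (row=5, col=1), (row=6, col=0), (row=7, col=9), (row=7, col=11), (row=8, col=0), (row=8, col=10), (row=9, col=1), (row=10, col=2), (row=10, col=6), (row=10, col=8)
  Distance 10: (row=5, col=0), (row=8, col=11), (row=9, col=10), (row=10, col=1), (row=10, col=3)
  Distance 11: (row=10, col=0), (row=10, col=10)
Total reachable: 86 (grid has 93 open cells total)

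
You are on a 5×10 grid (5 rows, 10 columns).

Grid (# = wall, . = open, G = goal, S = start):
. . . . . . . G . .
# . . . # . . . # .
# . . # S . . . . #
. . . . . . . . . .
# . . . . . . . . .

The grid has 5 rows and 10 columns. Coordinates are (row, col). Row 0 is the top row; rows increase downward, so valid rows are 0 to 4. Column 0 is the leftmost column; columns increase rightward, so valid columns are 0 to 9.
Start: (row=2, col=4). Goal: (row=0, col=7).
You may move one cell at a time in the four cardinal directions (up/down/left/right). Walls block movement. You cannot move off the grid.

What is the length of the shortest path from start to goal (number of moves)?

Answer: Shortest path length: 5

Derivation:
BFS from (row=2, col=4) until reaching (row=0, col=7):
  Distance 0: (row=2, col=4)
  Distance 1: (row=2, col=5), (row=3, col=4)
  Distance 2: (row=1, col=5), (row=2, col=6), (row=3, col=3), (row=3, col=5), (row=4, col=4)
  Distance 3: (row=0, col=5), (row=1, col=6), (row=2, col=7), (row=3, col=2), (row=3, col=6), (row=4, col=3), (row=4, col=5)
  Distance 4: (row=0, col=4), (row=0, col=6), (row=1, col=7), (row=2, col=2), (row=2, col=8), (row=3, col=1), (row=3, col=7), (row=4, col=2), (row=4, col=6)
  Distance 5: (row=0, col=3), (row=0, col=7), (row=1, col=2), (row=2, col=1), (row=3, col=0), (row=3, col=8), (row=4, col=1), (row=4, col=7)  <- goal reached here
One shortest path (5 moves): (row=2, col=4) -> (row=2, col=5) -> (row=2, col=6) -> (row=2, col=7) -> (row=1, col=7) -> (row=0, col=7)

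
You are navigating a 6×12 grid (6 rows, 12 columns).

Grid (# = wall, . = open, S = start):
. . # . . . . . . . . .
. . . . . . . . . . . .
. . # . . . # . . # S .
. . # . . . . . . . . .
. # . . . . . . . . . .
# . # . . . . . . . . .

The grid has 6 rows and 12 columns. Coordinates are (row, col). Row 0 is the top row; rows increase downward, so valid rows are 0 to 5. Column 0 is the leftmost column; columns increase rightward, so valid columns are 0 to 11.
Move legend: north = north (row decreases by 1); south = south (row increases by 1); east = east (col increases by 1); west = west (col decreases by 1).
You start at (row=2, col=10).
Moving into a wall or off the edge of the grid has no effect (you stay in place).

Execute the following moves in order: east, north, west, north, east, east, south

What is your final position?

Start: (row=2, col=10)
  east (east): (row=2, col=10) -> (row=2, col=11)
  north (north): (row=2, col=11) -> (row=1, col=11)
  west (west): (row=1, col=11) -> (row=1, col=10)
  north (north): (row=1, col=10) -> (row=0, col=10)
  east (east): (row=0, col=10) -> (row=0, col=11)
  east (east): blocked, stay at (row=0, col=11)
  south (south): (row=0, col=11) -> (row=1, col=11)
Final: (row=1, col=11)

Answer: Final position: (row=1, col=11)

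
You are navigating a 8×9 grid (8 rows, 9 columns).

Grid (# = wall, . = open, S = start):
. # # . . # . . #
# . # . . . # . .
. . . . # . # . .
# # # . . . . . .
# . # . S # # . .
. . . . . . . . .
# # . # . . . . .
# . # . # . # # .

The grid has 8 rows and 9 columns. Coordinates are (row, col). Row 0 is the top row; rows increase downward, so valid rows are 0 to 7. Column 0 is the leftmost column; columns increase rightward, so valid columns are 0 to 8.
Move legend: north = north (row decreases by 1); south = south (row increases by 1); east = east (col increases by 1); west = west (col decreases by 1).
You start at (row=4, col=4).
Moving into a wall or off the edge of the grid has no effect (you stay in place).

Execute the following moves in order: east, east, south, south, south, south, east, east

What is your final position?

Answer: Final position: (row=6, col=6)

Derivation:
Start: (row=4, col=4)
  east (east): blocked, stay at (row=4, col=4)
  east (east): blocked, stay at (row=4, col=4)
  south (south): (row=4, col=4) -> (row=5, col=4)
  south (south): (row=5, col=4) -> (row=6, col=4)
  south (south): blocked, stay at (row=6, col=4)
  south (south): blocked, stay at (row=6, col=4)
  east (east): (row=6, col=4) -> (row=6, col=5)
  east (east): (row=6, col=5) -> (row=6, col=6)
Final: (row=6, col=6)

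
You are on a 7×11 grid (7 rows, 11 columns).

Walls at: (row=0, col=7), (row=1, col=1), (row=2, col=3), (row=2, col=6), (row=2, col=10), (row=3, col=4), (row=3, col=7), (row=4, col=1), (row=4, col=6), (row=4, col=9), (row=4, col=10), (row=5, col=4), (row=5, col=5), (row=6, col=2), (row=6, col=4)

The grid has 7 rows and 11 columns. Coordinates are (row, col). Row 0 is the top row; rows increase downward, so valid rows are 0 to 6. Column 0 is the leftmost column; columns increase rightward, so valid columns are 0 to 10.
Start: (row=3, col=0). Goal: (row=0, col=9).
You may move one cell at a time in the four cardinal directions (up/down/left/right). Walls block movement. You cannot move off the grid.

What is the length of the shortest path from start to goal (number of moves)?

Answer: Shortest path length: 12

Derivation:
BFS from (row=3, col=0) until reaching (row=0, col=9):
  Distance 0: (row=3, col=0)
  Distance 1: (row=2, col=0), (row=3, col=1), (row=4, col=0)
  Distance 2: (row=1, col=0), (row=2, col=1), (row=3, col=2), (row=5, col=0)
  Distance 3: (row=0, col=0), (row=2, col=2), (row=3, col=3), (row=4, col=2), (row=5, col=1), (row=6, col=0)
  Distance 4: (row=0, col=1), (row=1, col=2), (row=4, col=3), (row=5, col=2), (row=6, col=1)
  Distance 5: (row=0, col=2), (row=1, col=3), (row=4, col=4), (row=5, col=3)
  Distance 6: (row=0, col=3), (row=1, col=4), (row=4, col=5), (row=6, col=3)
  Distance 7: (row=0, col=4), (row=1, col=5), (row=2, col=4), (row=3, col=5)
  Distance 8: (row=0, col=5), (row=1, col=6), (row=2, col=5), (row=3, col=6)
  Distance 9: (row=0, col=6), (row=1, col=7)
  Distance 10: (row=1, col=8), (row=2, col=7)
  Distance 11: (row=0, col=8), (row=1, col=9), (row=2, col=8)
  Distance 12: (row=0, col=9), (row=1, col=10), (row=2, col=9), (row=3, col=8)  <- goal reached here
One shortest path (12 moves): (row=3, col=0) -> (row=3, col=1) -> (row=3, col=2) -> (row=2, col=2) -> (row=1, col=2) -> (row=1, col=3) -> (row=1, col=4) -> (row=1, col=5) -> (row=1, col=6) -> (row=1, col=7) -> (row=1, col=8) -> (row=1, col=9) -> (row=0, col=9)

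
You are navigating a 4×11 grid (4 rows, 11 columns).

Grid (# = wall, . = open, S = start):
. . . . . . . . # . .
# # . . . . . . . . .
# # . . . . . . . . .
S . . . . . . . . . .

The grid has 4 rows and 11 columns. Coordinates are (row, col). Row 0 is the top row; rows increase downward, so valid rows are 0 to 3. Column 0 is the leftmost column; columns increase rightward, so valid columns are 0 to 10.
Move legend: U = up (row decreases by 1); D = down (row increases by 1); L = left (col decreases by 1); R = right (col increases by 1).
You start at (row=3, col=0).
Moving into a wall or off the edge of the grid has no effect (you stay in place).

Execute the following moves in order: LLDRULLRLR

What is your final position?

Start: (row=3, col=0)
  L (left): blocked, stay at (row=3, col=0)
  L (left): blocked, stay at (row=3, col=0)
  D (down): blocked, stay at (row=3, col=0)
  R (right): (row=3, col=0) -> (row=3, col=1)
  U (up): blocked, stay at (row=3, col=1)
  L (left): (row=3, col=1) -> (row=3, col=0)
  L (left): blocked, stay at (row=3, col=0)
  R (right): (row=3, col=0) -> (row=3, col=1)
  L (left): (row=3, col=1) -> (row=3, col=0)
  R (right): (row=3, col=0) -> (row=3, col=1)
Final: (row=3, col=1)

Answer: Final position: (row=3, col=1)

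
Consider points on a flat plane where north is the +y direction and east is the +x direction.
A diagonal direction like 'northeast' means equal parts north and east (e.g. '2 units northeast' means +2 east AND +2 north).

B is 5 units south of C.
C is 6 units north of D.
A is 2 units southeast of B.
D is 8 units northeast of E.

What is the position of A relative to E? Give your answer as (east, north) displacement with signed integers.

Answer: A is at (east=10, north=7) relative to E.

Derivation:
Place E at the origin (east=0, north=0).
  D is 8 units northeast of E: delta (east=+8, north=+8); D at (east=8, north=8).
  C is 6 units north of D: delta (east=+0, north=+6); C at (east=8, north=14).
  B is 5 units south of C: delta (east=+0, north=-5); B at (east=8, north=9).
  A is 2 units southeast of B: delta (east=+2, north=-2); A at (east=10, north=7).
Therefore A relative to E: (east=10, north=7).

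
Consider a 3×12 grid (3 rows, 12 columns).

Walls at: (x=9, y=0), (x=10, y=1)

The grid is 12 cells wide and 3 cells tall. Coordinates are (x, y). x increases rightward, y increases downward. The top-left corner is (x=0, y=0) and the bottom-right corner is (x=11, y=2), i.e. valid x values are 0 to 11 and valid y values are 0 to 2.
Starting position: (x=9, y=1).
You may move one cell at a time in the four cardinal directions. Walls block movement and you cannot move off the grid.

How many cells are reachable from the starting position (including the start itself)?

Answer: Reachable cells: 34

Derivation:
BFS flood-fill from (x=9, y=1):
  Distance 0: (x=9, y=1)
  Distance 1: (x=8, y=1), (x=9, y=2)
  Distance 2: (x=8, y=0), (x=7, y=1), (x=8, y=2), (x=10, y=2)
  Distance 3: (x=7, y=0), (x=6, y=1), (x=7, y=2), (x=11, y=2)
  Distance 4: (x=6, y=0), (x=5, y=1), (x=11, y=1), (x=6, y=2)
  Distance 5: (x=5, y=0), (x=11, y=0), (x=4, y=1), (x=5, y=2)
  Distance 6: (x=4, y=0), (x=10, y=0), (x=3, y=1), (x=4, y=2)
  Distance 7: (x=3, y=0), (x=2, y=1), (x=3, y=2)
  Distance 8: (x=2, y=0), (x=1, y=1), (x=2, y=2)
  Distance 9: (x=1, y=0), (x=0, y=1), (x=1, y=2)
  Distance 10: (x=0, y=0), (x=0, y=2)
Total reachable: 34 (grid has 34 open cells total)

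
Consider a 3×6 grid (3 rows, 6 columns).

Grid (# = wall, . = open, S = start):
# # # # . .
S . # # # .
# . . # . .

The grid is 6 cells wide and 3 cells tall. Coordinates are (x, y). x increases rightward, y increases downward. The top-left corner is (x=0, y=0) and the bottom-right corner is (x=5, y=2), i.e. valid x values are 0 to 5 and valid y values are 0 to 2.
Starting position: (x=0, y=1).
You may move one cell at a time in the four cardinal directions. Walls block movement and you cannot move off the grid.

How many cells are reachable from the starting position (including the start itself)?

BFS flood-fill from (x=0, y=1):
  Distance 0: (x=0, y=1)
  Distance 1: (x=1, y=1)
  Distance 2: (x=1, y=2)
  Distance 3: (x=2, y=2)
Total reachable: 4 (grid has 9 open cells total)

Answer: Reachable cells: 4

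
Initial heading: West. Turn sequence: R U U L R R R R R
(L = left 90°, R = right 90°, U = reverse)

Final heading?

Start: West
  R (right (90° clockwise)) -> North
  U (U-turn (180°)) -> South
  U (U-turn (180°)) -> North
  L (left (90° counter-clockwise)) -> West
  R (right (90° clockwise)) -> North
  R (right (90° clockwise)) -> East
  R (right (90° clockwise)) -> South
  R (right (90° clockwise)) -> West
  R (right (90° clockwise)) -> North
Final: North

Answer: Final heading: North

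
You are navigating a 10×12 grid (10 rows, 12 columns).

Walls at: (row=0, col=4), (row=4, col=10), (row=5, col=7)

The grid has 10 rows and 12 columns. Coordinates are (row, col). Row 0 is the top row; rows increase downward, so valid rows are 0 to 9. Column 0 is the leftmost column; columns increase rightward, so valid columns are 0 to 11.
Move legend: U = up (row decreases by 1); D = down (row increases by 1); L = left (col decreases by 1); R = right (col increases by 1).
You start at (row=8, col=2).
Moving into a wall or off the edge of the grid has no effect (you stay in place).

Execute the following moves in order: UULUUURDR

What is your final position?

Start: (row=8, col=2)
  U (up): (row=8, col=2) -> (row=7, col=2)
  U (up): (row=7, col=2) -> (row=6, col=2)
  L (left): (row=6, col=2) -> (row=6, col=1)
  U (up): (row=6, col=1) -> (row=5, col=1)
  U (up): (row=5, col=1) -> (row=4, col=1)
  U (up): (row=4, col=1) -> (row=3, col=1)
  R (right): (row=3, col=1) -> (row=3, col=2)
  D (down): (row=3, col=2) -> (row=4, col=2)
  R (right): (row=4, col=2) -> (row=4, col=3)
Final: (row=4, col=3)

Answer: Final position: (row=4, col=3)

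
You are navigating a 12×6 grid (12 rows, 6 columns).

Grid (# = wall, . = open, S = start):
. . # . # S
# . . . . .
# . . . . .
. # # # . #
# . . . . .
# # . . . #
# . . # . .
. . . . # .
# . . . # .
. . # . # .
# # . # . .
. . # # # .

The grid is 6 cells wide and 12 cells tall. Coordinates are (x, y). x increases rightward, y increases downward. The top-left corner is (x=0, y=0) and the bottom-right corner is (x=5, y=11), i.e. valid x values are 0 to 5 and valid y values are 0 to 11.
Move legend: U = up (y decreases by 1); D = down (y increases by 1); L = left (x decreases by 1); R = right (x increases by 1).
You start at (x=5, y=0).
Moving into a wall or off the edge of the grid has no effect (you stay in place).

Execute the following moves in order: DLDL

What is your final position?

Answer: Final position: (x=3, y=2)

Derivation:
Start: (x=5, y=0)
  D (down): (x=5, y=0) -> (x=5, y=1)
  L (left): (x=5, y=1) -> (x=4, y=1)
  D (down): (x=4, y=1) -> (x=4, y=2)
  L (left): (x=4, y=2) -> (x=3, y=2)
Final: (x=3, y=2)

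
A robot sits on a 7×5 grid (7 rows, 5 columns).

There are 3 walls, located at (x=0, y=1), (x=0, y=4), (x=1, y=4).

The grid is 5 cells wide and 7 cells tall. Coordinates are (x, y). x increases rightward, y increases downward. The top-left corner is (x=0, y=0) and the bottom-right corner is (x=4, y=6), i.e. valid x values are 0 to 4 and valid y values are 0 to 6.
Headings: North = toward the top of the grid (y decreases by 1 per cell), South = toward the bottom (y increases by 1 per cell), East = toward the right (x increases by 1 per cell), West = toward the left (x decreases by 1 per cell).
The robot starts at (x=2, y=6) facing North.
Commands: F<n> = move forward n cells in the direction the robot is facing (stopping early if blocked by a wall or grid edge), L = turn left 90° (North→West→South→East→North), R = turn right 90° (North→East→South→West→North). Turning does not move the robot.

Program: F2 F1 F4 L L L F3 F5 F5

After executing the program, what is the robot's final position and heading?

Answer: Final position: (x=4, y=0), facing East

Derivation:
Start: (x=2, y=6), facing North
  F2: move forward 2, now at (x=2, y=4)
  F1: move forward 1, now at (x=2, y=3)
  F4: move forward 3/4 (blocked), now at (x=2, y=0)
  L: turn left, now facing West
  L: turn left, now facing South
  L: turn left, now facing East
  F3: move forward 2/3 (blocked), now at (x=4, y=0)
  F5: move forward 0/5 (blocked), now at (x=4, y=0)
  F5: move forward 0/5 (blocked), now at (x=4, y=0)
Final: (x=4, y=0), facing East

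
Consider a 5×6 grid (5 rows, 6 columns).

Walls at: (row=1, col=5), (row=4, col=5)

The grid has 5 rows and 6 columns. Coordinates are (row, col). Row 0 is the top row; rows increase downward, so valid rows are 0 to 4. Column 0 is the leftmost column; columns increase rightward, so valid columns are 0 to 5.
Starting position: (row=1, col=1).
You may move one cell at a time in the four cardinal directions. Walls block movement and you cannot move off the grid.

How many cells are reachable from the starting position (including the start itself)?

Answer: Reachable cells: 28

Derivation:
BFS flood-fill from (row=1, col=1):
  Distance 0: (row=1, col=1)
  Distance 1: (row=0, col=1), (row=1, col=0), (row=1, col=2), (row=2, col=1)
  Distance 2: (row=0, col=0), (row=0, col=2), (row=1, col=3), (row=2, col=0), (row=2, col=2), (row=3, col=1)
  Distance 3: (row=0, col=3), (row=1, col=4), (row=2, col=3), (row=3, col=0), (row=3, col=2), (row=4, col=1)
  Distance 4: (row=0, col=4), (row=2, col=4), (row=3, col=3), (row=4, col=0), (row=4, col=2)
  Distance 5: (row=0, col=5), (row=2, col=5), (row=3, col=4), (row=4, col=3)
  Distance 6: (row=3, col=5), (row=4, col=4)
Total reachable: 28 (grid has 28 open cells total)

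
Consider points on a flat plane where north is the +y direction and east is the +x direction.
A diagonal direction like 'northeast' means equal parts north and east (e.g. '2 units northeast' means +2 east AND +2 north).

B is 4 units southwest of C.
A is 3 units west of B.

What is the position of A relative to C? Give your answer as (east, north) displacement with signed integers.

Answer: A is at (east=-7, north=-4) relative to C.

Derivation:
Place C at the origin (east=0, north=0).
  B is 4 units southwest of C: delta (east=-4, north=-4); B at (east=-4, north=-4).
  A is 3 units west of B: delta (east=-3, north=+0); A at (east=-7, north=-4).
Therefore A relative to C: (east=-7, north=-4).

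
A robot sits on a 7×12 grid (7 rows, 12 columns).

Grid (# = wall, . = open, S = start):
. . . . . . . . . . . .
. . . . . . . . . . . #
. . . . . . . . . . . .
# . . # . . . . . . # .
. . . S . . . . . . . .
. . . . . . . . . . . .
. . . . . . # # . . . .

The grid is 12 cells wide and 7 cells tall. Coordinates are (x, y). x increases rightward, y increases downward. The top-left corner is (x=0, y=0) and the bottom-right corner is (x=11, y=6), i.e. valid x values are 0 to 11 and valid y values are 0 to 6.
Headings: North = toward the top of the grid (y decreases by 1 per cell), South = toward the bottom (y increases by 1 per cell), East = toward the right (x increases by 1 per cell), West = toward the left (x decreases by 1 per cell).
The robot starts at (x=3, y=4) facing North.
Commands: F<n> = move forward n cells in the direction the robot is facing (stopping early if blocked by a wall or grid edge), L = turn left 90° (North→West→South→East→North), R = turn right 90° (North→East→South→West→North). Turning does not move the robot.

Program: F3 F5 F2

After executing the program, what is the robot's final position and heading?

Start: (x=3, y=4), facing North
  F3: move forward 0/3 (blocked), now at (x=3, y=4)
  F5: move forward 0/5 (blocked), now at (x=3, y=4)
  F2: move forward 0/2 (blocked), now at (x=3, y=4)
Final: (x=3, y=4), facing North

Answer: Final position: (x=3, y=4), facing North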